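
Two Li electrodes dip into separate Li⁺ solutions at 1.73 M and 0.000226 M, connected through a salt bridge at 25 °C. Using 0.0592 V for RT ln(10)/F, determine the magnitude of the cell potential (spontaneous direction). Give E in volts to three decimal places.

For a concentration cell E°cell = 0. The 1.73 M side is the cathode (reduction is favoured where [Li⁺] is higher).
With n = 1, E = −(0.0592/1) log([Li⁺]ₐₙ/[Li⁺]꜀ₐₜ) = −(0.0592/1) log(0.000226/1.73) = −(0.0592/1)(-3.884) = +0.230 V.

+0.230 V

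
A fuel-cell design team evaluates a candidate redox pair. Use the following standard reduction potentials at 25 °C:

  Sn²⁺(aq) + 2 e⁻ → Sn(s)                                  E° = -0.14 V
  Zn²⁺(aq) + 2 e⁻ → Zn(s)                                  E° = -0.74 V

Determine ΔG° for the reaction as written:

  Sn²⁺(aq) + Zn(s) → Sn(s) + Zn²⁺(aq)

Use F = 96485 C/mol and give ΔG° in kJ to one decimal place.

As written, Sn²⁺/Sn is reduced (cathode) and Zn²⁺/Zn is oxidised (anode), so E°cell = (-0.14) − (-0.74) = +0.60 V.
Balancing electrons gives n = 2.
ΔG° = −nFE° = −(2)(96485)(+0.60) = -115,782 J = -115.8 kJ.

-115.8 kJ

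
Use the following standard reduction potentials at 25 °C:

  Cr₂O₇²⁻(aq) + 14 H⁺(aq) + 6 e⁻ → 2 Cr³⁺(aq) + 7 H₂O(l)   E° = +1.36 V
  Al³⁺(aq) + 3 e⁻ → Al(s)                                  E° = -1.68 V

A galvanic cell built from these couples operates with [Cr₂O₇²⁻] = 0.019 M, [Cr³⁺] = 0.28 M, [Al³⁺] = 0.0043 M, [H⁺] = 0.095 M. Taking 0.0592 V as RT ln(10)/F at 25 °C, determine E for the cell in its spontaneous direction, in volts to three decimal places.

Cr₂O₇²⁻/Cr³⁺ is the cathode (higher E°), Al³⁺/Al the anode: E°cell = +1.36 − (-1.68) = +3.04 V, n = 6.
Overall: Cr₂O₇²⁻(aq) + 14 H⁺(aq) + 2 Al(s) → 2 Cr³⁺(aq) + 7 H₂O(l) + 2 Al³⁺(aq)
Q = [Cr³⁺]^2·[Al³⁺]^2 / ([Cr₂O₇²⁻]·[H⁺]^14); log Q = 10.194.
E = E° − (0.0592/n) log Q = +3.04 − (0.0592/6)(10.194) = +2.939 V.

+2.939 V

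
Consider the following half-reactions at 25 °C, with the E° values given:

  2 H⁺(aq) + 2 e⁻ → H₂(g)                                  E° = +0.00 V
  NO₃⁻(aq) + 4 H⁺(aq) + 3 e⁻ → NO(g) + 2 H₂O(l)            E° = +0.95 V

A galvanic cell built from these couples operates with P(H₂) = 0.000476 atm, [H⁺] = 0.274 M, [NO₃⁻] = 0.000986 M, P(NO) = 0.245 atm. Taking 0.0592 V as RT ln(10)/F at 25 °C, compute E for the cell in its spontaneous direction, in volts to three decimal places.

+0.793 V

NO₃⁻/NO is the cathode (higher E°), H⁺/H₂ the anode: E°cell = +0.95 − (+0.00) = +0.95 V, n = 6.
Overall: 2 NO₃⁻(aq) + 2 H⁺(aq) + 3 H₂(g) → 2 NO(g) + 4 H₂O(l)
Q = P(NO)^2 / ([NO₃⁻]^2·[H⁺]^2·P(H₂)^3); log Q = 15.882.
E = E° − (0.0592/n) log Q = +0.95 − (0.0592/6)(15.882) = +0.793 V.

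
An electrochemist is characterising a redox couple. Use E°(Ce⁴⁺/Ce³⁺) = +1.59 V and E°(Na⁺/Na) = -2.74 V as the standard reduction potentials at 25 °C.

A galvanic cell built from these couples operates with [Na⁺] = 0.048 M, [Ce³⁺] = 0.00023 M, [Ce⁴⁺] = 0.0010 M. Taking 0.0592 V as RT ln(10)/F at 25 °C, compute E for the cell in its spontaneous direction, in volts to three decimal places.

Ce⁴⁺/Ce³⁺ is the cathode (higher E°), Na⁺/Na the anode: E°cell = +1.59 − (-2.74) = +4.33 V, n = 1.
Overall: Ce⁴⁺(aq) + Na(s) → Ce³⁺(aq) + Na⁺(aq)
Q = [Ce³⁺]·[Na⁺] / ([Ce⁴⁺]); log Q = -1.957.
E = E° − (0.0592/n) log Q = +4.33 − (0.0592/1)(-1.957) = +4.446 V.

+4.446 V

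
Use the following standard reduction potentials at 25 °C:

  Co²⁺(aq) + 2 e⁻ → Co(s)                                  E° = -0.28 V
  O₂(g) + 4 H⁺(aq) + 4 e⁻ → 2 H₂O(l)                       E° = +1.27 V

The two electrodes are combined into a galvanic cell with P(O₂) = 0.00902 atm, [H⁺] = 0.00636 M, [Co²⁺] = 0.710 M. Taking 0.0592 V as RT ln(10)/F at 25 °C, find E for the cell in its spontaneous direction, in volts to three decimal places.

O₂/H₂O is the cathode (higher E°), Co²⁺/Co the anode: E°cell = +1.27 − (-0.28) = +1.55 V, n = 4.
Overall: O₂(g) + 4 H⁺(aq) + 2 Co(s) → 2 H₂O(l) + 2 Co²⁺(aq)
Q = [Co²⁺]^2 / (P(O₂)·[H⁺]^4); log Q = 10.533.
E = E° − (0.0592/n) log Q = +1.55 − (0.0592/4)(10.533) = +1.394 V.

+1.394 V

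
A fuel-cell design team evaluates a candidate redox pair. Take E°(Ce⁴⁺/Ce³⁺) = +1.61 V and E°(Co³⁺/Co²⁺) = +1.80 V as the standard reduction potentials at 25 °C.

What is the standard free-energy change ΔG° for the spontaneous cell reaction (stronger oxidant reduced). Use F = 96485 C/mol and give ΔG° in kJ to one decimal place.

-18.3 kJ

Co³⁺/Co²⁺ (E° = +1.80 V) is the cathode; Ce⁴⁺/Ce³⁺ (E° = +1.61 V) is the anode, so E°cell = +0.19 V.
Balancing electrons gives n = 1 (lcm of 1 and 1).
ΔG° = −nFE° = −(1)(96485)(+0.19) = -18,332 J = -18.3 kJ.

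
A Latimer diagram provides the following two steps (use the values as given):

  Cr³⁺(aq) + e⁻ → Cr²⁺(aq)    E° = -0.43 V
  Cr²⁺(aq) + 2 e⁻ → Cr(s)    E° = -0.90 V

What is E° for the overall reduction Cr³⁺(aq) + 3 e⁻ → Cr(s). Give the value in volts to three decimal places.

Since ΔG° = −nFE° is additive over sequential reductions, n₃E°₃ = n₁E°₁ + n₂E°₂.
E°₃ = (1×-0.43 + 2×-0.90) / 3 = (-2.230) / 3 = -0.743 V.
Simply averaging or adding the two E° values would be wrong; the electron-weighted sum is required.

-0.743 V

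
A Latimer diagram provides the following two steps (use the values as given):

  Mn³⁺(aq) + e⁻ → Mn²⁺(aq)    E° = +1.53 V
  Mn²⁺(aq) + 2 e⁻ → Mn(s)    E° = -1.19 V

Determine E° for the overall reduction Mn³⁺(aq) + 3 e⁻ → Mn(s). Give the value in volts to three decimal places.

Since ΔG° = −nFE° is additive over sequential reductions, n₃E°₃ = n₁E°₁ + n₂E°₂.
E°₃ = (1×+1.53 + 2×-1.19) / 3 = (-0.850) / 3 = -0.283 V.
Simply averaging or adding the two E° values would be wrong; the electron-weighted sum is required.

-0.283 V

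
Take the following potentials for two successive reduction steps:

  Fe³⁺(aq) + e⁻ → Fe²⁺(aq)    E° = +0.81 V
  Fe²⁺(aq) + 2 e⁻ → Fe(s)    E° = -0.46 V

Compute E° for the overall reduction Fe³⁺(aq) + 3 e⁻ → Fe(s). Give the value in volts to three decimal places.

Standard free energies of sequential steps add: ΔG°₃ = ΔG°₁ + ΔG°₂, so n₃E°₃ = n₁E°₁ + n₂E°₂.
E°₃ = (1×+0.81 + 2×-0.46) / 3 = (-0.110) / 3 = -0.037 V.

-0.037 V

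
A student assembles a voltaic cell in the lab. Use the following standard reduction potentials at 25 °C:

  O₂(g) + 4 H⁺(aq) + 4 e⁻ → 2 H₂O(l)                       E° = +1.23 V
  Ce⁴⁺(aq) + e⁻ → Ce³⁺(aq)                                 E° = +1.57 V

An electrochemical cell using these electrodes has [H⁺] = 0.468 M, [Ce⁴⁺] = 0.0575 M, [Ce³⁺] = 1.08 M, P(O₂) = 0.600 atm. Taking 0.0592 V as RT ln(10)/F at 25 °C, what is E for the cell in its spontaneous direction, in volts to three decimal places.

+0.287 V

Ce⁴⁺/Ce³⁺ is the cathode (higher E°), O₂/H₂O the anode: E°cell = +1.57 − (+1.23) = +0.34 V, n = 4.
Overall: 4 Ce⁴⁺(aq) + 2 H₂O(l) → 4 Ce³⁺(aq) + O₂(g) + 4 H⁺(aq)
Q = [Ce³⁺]^4·P(O₂)·[H⁺]^4 / ([Ce⁴⁺]^4); log Q = 3.554.
E = E° − (0.0592/n) log Q = +0.34 − (0.0592/4)(3.554) = +0.287 V.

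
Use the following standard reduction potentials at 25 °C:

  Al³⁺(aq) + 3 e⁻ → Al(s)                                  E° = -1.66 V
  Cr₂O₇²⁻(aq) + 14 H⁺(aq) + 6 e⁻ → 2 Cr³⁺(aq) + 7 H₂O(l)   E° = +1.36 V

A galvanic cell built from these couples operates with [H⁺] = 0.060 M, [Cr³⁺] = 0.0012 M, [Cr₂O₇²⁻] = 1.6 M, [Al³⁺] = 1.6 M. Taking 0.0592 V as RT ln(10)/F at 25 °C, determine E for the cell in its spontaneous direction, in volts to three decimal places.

Cr₂O₇²⁻/Cr³⁺ is the cathode (higher E°), Al³⁺/Al the anode: E°cell = +1.36 − (-1.66) = +3.02 V, n = 6.
Overall: Cr₂O₇²⁻(aq) + 14 H⁺(aq) + 2 Al(s) → 2 Cr³⁺(aq) + 7 H₂O(l) + 2 Al³⁺(aq)
Q = [Cr³⁺]^2·[Al³⁺]^2 / ([Cr₂O₇²⁻]·[H⁺]^14); log Q = 11.468.
E = E° − (0.0592/n) log Q = +3.02 − (0.0592/6)(11.468) = +2.907 V.

+2.907 V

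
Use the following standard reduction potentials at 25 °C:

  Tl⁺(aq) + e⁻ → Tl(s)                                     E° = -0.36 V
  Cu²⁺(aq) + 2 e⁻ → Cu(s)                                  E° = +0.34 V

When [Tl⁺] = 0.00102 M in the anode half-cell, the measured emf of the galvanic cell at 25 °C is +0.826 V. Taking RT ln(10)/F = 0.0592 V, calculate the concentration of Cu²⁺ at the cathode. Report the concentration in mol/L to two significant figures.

Cu²⁺/Cu is the cathode, Tl⁺/Tl the anode: E°cell = +0.70 V, n = 2.
Overall reaction: Cu²⁺(aq) + 2 Tl(s) → Cu(s) + 2 Tl⁺(aq); Q = [Tl⁺]^2/[Cu²⁺]^1.
From E = E° − (0.0592/n) log Q: log Q = (E° − E)·n/0.0592 = (+0.70 − (+0.826))·2/0.0592 = -4.2568.
So 1·log[Cu²⁺] = 2·log(0.00102) − log Q = -5.9828 − (-4.2568) = -1.7260; [Cu²⁺] = 10^(-1.7260) ≈ 0.019 M.

0.019 M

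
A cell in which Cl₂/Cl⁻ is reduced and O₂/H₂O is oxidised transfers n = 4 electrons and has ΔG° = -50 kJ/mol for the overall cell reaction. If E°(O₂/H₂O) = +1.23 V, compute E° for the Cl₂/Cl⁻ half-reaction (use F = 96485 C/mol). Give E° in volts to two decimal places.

+1.36 V

E°cell = −ΔG°/(nF) = −(-50×10³)/((4)(96485)) = +0.130 V.
Since Cl₂/Cl⁻ is the cathode and O₂/H₂O the anode, E°cell = E°(Cl₂/Cl⁻) − E°(O₂/H₂O).
So E°(Cl₂/Cl⁻) = E°cell + E°(O₂/H₂O) = +0.130 + (+1.23) = +1.36 V.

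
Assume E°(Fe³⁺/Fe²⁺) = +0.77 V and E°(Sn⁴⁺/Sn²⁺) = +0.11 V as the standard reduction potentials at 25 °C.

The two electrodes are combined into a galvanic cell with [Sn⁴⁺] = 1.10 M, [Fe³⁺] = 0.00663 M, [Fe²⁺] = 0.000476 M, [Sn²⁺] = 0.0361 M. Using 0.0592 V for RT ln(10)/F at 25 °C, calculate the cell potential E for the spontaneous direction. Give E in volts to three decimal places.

Fe³⁺/Fe²⁺ is the cathode (higher E°), Sn⁴⁺/Sn²⁺ the anode: E°cell = +0.77 − (+0.11) = +0.66 V, n = 2.
Overall: 2 Fe³⁺(aq) + Sn²⁺(aq) → 2 Fe²⁺(aq) + Sn⁴⁺(aq)
Q = [Fe²⁺]^2·[Sn⁴⁺] / ([Fe³⁺]^2·[Sn²⁺]); log Q = -0.804.
E = E° − (0.0592/n) log Q = +0.66 − (0.0592/2)(-0.804) = +0.684 V.

+0.684 V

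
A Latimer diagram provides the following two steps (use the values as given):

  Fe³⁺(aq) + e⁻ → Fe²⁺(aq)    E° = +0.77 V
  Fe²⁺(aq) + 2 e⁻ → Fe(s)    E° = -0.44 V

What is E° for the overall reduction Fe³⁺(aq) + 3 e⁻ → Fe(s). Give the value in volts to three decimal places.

-0.037 V

Adding the free-energy changes (−nFE°) of the two steps gives −n₃FE°₃ = −n₁FE°₁ − n₂FE°₂.
E°₃ = (1×+0.77 + 2×-0.44) / 3 = (-0.110) / 3 = -0.037 V.
E° values themselves are not directly additive — weighting by electron count is essential.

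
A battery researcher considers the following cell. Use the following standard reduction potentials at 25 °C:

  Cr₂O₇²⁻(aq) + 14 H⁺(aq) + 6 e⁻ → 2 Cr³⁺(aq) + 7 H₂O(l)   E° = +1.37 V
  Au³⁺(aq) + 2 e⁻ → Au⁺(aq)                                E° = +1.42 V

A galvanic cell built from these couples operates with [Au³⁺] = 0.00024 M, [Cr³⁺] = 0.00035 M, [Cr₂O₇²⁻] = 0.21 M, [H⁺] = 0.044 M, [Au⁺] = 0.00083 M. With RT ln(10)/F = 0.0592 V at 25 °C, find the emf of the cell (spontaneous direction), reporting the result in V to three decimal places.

+0.160 V

Au³⁺/Au⁺ is the cathode (higher E°), Cr₂O₇²⁻/Cr³⁺ the anode: E°cell = +1.42 − (+1.37) = +0.05 V, n = 6.
Overall: 3 Au³⁺(aq) + 2 Cr³⁺(aq) + 7 H₂O(l) → 3 Au⁺(aq) + Cr₂O₇²⁻(aq) + 14 H⁺(aq)
Q = [Au⁺]^3·[Cr₂O₇²⁻]·[H⁺]^14 / ([Au³⁺]^3·[Cr³⁺]^2); log Q = -11.141.
E = E° − (0.0592/n) log Q = +0.05 − (0.0592/6)(-11.141) = +0.160 V.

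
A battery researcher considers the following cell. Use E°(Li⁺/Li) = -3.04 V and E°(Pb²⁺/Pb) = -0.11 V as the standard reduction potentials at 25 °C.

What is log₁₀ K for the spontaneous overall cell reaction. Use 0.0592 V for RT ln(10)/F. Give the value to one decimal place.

Cathode: Pb²⁺/Pb; anode: Li⁺/Li. E°cell = +2.93 V, n = 2.
log K = nE°cell / 0.0592 = (2)(+2.93) / 0.0592 = 99.0.

99.0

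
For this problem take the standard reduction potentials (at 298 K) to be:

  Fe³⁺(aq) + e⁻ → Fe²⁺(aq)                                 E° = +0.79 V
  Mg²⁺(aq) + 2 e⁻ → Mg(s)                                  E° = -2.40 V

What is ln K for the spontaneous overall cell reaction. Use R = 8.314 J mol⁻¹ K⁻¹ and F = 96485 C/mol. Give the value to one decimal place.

Cathode: Fe³⁺/Fe²⁺; anode: Mg²⁺/Mg. E°cell = (+0.79) − (-2.40) = +3.19 V, with n = 2.
ΔG° = −nFE° = −RT ln K, so ln K = nFE°/(RT) = (2)(96485)(+3.19) / ((8.314)(298)) = 248.459.

248.5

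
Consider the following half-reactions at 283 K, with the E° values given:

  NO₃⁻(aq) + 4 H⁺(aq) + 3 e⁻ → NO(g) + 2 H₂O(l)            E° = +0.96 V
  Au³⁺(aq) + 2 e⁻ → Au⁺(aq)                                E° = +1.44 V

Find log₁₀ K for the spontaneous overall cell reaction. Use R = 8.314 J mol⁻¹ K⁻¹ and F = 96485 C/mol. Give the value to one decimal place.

Cathode: Au³⁺/Au⁺; anode: NO₃⁻/NO. E°cell = (+1.44) − (+0.96) = +0.48 V, with n = 6.
ΔG° = −nFE° = −RT ln K, so ln K = nFE°/(RT) = (6)(96485)(+0.48) / ((8.314)(283)) = 118.102.
log₁₀ K = 118.102 / ln 10 = 51.3.

51.3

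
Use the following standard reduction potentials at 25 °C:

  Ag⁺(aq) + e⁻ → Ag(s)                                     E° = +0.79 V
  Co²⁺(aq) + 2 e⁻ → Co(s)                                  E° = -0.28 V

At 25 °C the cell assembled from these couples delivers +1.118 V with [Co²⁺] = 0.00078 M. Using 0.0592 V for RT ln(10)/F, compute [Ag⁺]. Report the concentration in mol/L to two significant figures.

Ag⁺/Ag is the cathode, Co²⁺/Co the anode: E°cell = +1.07 V, n = 2.
Overall reaction: 2 Ag⁺(aq) + Co(s) → 2 Ag(s) + Co²⁺(aq); Q = [Co²⁺]^1/[Ag⁺]^2.
From E = E° − (0.0592/n) log Q: log Q = (E° − E)·n/0.0592 = (+1.07 − (+1.118))·2/0.0592 = -1.6216.
So 2·log[Ag⁺] = 1·log(0.00078) − log Q = -3.1079 − (-1.6216) = -1.4863; log[Ag⁺] = -1.4863 / 2 = -0.7431; [Ag⁺] = 10^(-0.7431) ≈ 0.18 M.

0.18 M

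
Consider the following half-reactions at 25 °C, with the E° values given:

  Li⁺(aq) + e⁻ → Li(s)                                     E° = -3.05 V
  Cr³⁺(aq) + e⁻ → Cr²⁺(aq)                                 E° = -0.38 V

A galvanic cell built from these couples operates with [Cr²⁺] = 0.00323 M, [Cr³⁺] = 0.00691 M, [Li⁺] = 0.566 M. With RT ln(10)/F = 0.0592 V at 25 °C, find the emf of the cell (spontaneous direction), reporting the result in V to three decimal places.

+2.704 V

Cr³⁺/Cr²⁺ is the cathode (higher E°), Li⁺/Li the anode: E°cell = -0.38 − (-3.05) = +2.67 V, n = 1.
Overall: Cr³⁺(aq) + Li(s) → Cr²⁺(aq) + Li⁺(aq)
Q = [Cr²⁺]·[Li⁺] / ([Cr³⁺]); log Q = -0.577.
E = E° − (0.0592/n) log Q = +2.67 − (0.0592/1)(-0.577) = +2.704 V.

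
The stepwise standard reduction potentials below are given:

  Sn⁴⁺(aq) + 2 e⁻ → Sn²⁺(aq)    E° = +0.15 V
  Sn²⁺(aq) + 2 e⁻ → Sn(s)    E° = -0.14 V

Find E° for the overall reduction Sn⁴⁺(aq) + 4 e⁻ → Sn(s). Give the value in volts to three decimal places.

+0.005 V

Adding the free-energy changes (−nFE°) of the two steps gives −n₃FE°₃ = −n₁FE°₁ − n₂FE°₂.
E°₃ = (2×+0.15 + 2×-0.14) / 4 = (+0.020) / 4 = +0.005 V.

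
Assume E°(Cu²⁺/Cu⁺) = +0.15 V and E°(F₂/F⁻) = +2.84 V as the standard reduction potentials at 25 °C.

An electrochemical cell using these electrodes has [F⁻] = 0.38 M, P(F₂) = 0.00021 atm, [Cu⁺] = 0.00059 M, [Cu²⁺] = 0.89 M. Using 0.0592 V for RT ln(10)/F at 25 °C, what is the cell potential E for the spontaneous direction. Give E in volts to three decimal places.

F₂/F⁻ is the cathode (higher E°), Cu²⁺/Cu⁺ the anode: E°cell = +2.84 − (+0.15) = +2.69 V, n = 2.
Overall: F₂(g) + 2 Cu⁺(aq) → 2 F⁻(aq) + 2 Cu²⁺(aq)
Q = [F⁻]^2·[Cu²⁺]^2 / (P(F₂)·[Cu⁺]^2); log Q = 9.194.
E = E° − (0.0592/n) log Q = +2.69 − (0.0592/2)(9.194) = +2.418 V.

+2.418 V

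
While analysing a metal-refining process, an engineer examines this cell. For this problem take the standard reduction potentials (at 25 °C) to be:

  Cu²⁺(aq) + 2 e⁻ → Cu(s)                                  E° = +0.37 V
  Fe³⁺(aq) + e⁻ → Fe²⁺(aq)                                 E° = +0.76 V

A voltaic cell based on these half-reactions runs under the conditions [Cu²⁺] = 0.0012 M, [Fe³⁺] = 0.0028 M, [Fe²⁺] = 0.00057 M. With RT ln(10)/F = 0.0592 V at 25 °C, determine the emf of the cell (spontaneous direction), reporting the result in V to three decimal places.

Fe³⁺/Fe²⁺ is the cathode (higher E°), Cu²⁺/Cu the anode: E°cell = +0.76 − (+0.37) = +0.39 V, n = 2.
Overall: 2 Fe³⁺(aq) + Cu(s) → 2 Fe²⁺(aq) + Cu²⁺(aq)
Q = [Fe²⁺]^2·[Cu²⁺] / ([Fe³⁺]^2); log Q = -4.303.
E = E° − (0.0592/n) log Q = +0.39 − (0.0592/2)(-4.303) = +0.517 V.

+0.517 V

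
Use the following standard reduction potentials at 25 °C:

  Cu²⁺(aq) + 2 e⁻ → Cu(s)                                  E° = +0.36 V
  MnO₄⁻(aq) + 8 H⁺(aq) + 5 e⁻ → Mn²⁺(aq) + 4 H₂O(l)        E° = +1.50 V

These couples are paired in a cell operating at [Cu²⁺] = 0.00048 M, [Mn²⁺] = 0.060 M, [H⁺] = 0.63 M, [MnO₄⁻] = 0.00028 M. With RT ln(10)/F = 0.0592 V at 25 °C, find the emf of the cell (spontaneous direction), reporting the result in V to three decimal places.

MnO₄⁻/Mn²⁺ is the cathode (higher E°), Cu²⁺/Cu the anode: E°cell = +1.50 − (+0.36) = +1.14 V, n = 10.
Overall: 2 MnO₄⁻(aq) + 16 H⁺(aq) + 5 Cu(s) → 2 Mn²⁺(aq) + 8 H₂O(l) + 5 Cu²⁺(aq)
Q = [Mn²⁺]^2·[Cu²⁺]^5 / ([MnO₄⁻]^2·[H⁺]^16); log Q = -8.721.
E = E° − (0.0592/n) log Q = +1.14 − (0.0592/10)(-8.721) = +1.192 V.

+1.192 V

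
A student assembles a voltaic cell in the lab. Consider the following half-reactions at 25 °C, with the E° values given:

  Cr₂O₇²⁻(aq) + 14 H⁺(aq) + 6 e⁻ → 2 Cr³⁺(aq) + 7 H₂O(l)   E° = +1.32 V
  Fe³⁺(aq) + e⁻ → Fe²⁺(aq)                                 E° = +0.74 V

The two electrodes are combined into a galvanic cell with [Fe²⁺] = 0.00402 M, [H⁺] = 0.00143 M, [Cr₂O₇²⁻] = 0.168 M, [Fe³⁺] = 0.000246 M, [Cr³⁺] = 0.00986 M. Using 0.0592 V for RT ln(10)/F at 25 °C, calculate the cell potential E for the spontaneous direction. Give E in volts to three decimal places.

Cr₂O₇²⁻/Cr³⁺ is the cathode (higher E°), Fe³⁺/Fe²⁺ the anode: E°cell = +1.32 − (+0.74) = +0.58 V, n = 6.
Overall: Cr₂O₇²⁻(aq) + 14 H⁺(aq) + 6 Fe²⁺(aq) → 2 Cr³⁺(aq) + 7 H₂O(l) + 6 Fe³⁺(aq)
Q = [Cr³⁺]^2·[Fe³⁺]^6 / ([Cr₂O₇²⁻]·[H⁺]^14·[Fe²⁺]^6); log Q = 29.308.
E = E° − (0.0592/n) log Q = +0.58 − (0.0592/6)(29.308) = +0.291 V.

+0.291 V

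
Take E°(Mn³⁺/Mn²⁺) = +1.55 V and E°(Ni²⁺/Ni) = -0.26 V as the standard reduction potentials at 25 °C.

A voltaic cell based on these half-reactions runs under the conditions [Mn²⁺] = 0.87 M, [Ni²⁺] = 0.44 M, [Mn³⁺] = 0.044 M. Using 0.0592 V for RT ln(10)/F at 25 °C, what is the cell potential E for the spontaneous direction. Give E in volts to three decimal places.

Mn³⁺/Mn²⁺ is the cathode (higher E°), Ni²⁺/Ni the anode: E°cell = +1.55 − (-0.26) = +1.81 V, n = 2.
Overall: 2 Mn³⁺(aq) + Ni(s) → 2 Mn²⁺(aq) + Ni²⁺(aq)
Q = [Mn²⁺]^2·[Ni²⁺] / ([Mn³⁺]^2); log Q = 2.236.
E = E° − (0.0592/n) log Q = +1.81 − (0.0592/2)(2.236) = +1.744 V.

+1.744 V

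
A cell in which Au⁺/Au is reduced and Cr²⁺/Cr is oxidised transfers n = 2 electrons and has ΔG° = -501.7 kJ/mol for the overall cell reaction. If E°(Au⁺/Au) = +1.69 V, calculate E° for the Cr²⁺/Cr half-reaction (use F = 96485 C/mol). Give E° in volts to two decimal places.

-0.91 V

E°cell = −ΔG°/(nF) = −(-501.7×10³)/((2)(96485)) = +2.600 V.
Since Au⁺/Au is the cathode and Cr²⁺/Cr the anode, E°cell = E°(Au⁺/Au) − E°(Cr²⁺/Cr).
So E°(Cr²⁺/Cr) = E°(Au⁺/Au) − E°cell = (+1.69) − (+2.600) = -0.91 V.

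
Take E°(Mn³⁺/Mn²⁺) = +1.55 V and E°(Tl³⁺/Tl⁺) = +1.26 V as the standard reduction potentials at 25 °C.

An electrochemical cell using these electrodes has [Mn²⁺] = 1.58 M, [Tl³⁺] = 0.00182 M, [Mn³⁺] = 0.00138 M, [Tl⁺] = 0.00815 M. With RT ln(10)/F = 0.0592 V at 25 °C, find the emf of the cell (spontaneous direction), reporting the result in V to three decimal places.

Mn³⁺/Mn²⁺ is the cathode (higher E°), Tl³⁺/Tl⁺ the anode: E°cell = +1.55 − (+1.26) = +0.29 V, n = 2.
Overall: 2 Mn³⁺(aq) + Tl⁺(aq) → 2 Mn²⁺(aq) + Tl³⁺(aq)
Q = [Mn²⁺]^2·[Tl³⁺] / ([Mn³⁺]^2·[Tl⁺]); log Q = 5.466.
E = E° − (0.0592/n) log Q = +0.29 − (0.0592/2)(5.466) = +0.128 V.

+0.128 V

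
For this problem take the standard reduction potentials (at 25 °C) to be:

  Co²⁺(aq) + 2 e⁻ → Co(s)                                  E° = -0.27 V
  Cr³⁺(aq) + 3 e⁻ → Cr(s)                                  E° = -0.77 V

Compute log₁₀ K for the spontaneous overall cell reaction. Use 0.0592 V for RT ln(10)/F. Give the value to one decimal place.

Cathode: Co²⁺/Co; anode: Cr³⁺/Cr. E°cell = +0.50 V, n = 6.
log K = nE°cell / 0.0592 = (6)(+0.50) / 0.0592 = 50.7.

50.7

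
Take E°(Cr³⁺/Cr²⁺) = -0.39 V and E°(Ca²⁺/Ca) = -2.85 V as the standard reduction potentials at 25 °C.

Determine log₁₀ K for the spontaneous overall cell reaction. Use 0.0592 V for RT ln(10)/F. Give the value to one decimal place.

Cathode: Cr³⁺/Cr²⁺; anode: Ca²⁺/Ca. E°cell = +2.46 V, n = 2.
log K = nE°cell / 0.0592 = (2)(+2.46) / 0.0592 = 83.1.

83.1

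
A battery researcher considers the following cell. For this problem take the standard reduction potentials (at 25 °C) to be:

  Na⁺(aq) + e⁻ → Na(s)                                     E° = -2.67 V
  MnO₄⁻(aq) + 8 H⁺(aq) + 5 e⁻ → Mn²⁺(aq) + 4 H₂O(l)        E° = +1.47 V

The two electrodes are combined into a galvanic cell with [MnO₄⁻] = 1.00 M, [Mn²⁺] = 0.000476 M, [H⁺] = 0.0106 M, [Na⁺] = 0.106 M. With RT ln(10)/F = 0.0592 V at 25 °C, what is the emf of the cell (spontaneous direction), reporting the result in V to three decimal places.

+4.050 V

MnO₄⁻/Mn²⁺ is the cathode (higher E°), Na⁺/Na the anode: E°cell = +1.47 − (-2.67) = +4.14 V, n = 5.
Overall: MnO₄⁻(aq) + 8 H⁺(aq) + 5 Na(s) → Mn²⁺(aq) + 4 H₂O(l) + 5 Na⁺(aq)
Q = [Mn²⁺]·[Na⁺]^5 / ([MnO₄⁻]·[H⁺]^8); log Q = 7.602.
E = E° − (0.0592/n) log Q = +4.14 − (0.0592/5)(7.602) = +4.050 V.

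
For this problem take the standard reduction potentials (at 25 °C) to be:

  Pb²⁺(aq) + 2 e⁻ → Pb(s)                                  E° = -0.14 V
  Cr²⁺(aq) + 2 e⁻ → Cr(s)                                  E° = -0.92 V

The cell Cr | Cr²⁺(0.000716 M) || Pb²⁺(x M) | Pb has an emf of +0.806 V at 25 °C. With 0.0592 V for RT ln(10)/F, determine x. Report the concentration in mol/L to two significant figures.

0.0054 M

Pb²⁺/Pb is the cathode, Cr²⁺/Cr the anode: E°cell = +0.78 V, n = 2.
Overall reaction: Pb²⁺(aq) + Cr(s) → Pb(s) + Cr²⁺(aq); Q = [Cr²⁺]^1/[Pb²⁺]^1.
From E = E° − (0.0592/n) log Q: log Q = (E° − E)·n/0.0592 = (+0.78 − (+0.806))·2/0.0592 = -0.8784.
So 1·log[Pb²⁺] = 1·log(0.000716) − log Q = -3.1451 − (-0.8784) = -2.2667; [Pb²⁺] = 10^(-2.2667) ≈ 0.0054 M.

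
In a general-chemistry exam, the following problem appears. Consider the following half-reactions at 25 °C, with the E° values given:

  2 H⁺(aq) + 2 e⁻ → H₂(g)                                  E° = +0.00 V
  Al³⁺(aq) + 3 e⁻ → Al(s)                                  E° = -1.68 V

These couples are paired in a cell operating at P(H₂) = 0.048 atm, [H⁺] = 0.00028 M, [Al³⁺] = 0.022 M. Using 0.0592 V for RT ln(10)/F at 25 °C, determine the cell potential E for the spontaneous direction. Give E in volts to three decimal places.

H⁺/H₂ is the cathode (higher E°), Al³⁺/Al the anode: E°cell = +0.00 − (-1.68) = +1.68 V, n = 6.
Overall: 6 H⁺(aq) + 2 Al(s) → 3 H₂(g) + 2 Al³⁺(aq)
Q = P(H₂)^3·[Al³⁺]^2 / ([H⁺]^6); log Q = 14.046.
E = E° − (0.0592/n) log Q = +1.68 − (0.0592/6)(14.046) = +1.541 V.

+1.541 V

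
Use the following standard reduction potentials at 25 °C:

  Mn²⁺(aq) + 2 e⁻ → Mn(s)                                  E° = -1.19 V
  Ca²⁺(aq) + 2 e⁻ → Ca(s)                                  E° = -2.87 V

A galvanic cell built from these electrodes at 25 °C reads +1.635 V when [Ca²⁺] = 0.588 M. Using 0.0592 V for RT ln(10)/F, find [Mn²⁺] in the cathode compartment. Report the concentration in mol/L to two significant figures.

Mn²⁺/Mn is the cathode, Ca²⁺/Ca the anode: E°cell = +1.68 V, n = 2.
Overall reaction: Mn²⁺(aq) + Ca(s) → Mn(s) + Ca²⁺(aq); Q = [Ca²⁺]^1/[Mn²⁺]^1.
From E = E° − (0.0592/n) log Q: log Q = (E° − E)·n/0.0592 = (+1.68 − (+1.635))·2/0.0592 = 1.5203.
So 1·log[Mn²⁺] = 1·log(0.588) − log Q = -0.2306 − (1.5203) = -1.7509; [Mn²⁺] = 10^(-1.7509) ≈ 0.018 M.

0.018 M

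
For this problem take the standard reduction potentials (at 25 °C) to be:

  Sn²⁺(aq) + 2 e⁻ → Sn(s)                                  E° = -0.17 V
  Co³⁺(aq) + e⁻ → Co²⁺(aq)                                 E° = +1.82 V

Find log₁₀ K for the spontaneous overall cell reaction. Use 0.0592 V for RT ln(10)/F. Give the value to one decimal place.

Cathode: Co³⁺/Co²⁺; anode: Sn²⁺/Sn. E°cell = +1.99 V, n = 2.
log K = nE°cell / 0.0592 = (2)(+1.99) / 0.0592 = 67.2.

67.2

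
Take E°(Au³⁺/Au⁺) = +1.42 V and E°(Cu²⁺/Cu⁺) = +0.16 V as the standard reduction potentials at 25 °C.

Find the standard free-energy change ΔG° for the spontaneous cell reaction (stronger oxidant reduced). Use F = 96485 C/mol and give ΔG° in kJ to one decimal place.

-243.1 kJ

Au³⁺/Au⁺ (E° = +1.42 V) is the cathode; Cu²⁺/Cu⁺ (E° = +0.16 V) is the anode, so E°cell = +1.26 V.
Balancing electrons gives n = 2 (lcm of 2 and 1).
ΔG° = −nFE° = −(2)(96485)(+1.26) = -243,142 J = -243.1 kJ.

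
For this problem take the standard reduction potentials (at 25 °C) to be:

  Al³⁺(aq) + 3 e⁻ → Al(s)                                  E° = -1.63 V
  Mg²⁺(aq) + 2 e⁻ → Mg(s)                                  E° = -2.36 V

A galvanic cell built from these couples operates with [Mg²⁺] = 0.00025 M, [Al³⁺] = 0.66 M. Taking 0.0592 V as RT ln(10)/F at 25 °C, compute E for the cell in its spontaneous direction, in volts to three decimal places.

Al³⁺/Al is the cathode (higher E°), Mg²⁺/Mg the anode: E°cell = -1.63 − (-2.36) = +0.73 V, n = 6.
Overall: 2 Al³⁺(aq) + 3 Mg(s) → 2 Al(s) + 3 Mg²⁺(aq)
Q = [Mg²⁺]^3 / ([Al³⁺]^2); log Q = -10.445.
E = E° − (0.0592/n) log Q = +0.73 − (0.0592/6)(-10.445) = +0.833 V.

+0.833 V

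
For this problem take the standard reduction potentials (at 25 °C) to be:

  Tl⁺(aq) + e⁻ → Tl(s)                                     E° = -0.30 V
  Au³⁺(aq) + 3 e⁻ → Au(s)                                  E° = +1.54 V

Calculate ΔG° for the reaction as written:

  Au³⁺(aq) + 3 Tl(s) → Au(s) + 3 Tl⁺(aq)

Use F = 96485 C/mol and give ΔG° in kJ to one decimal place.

As written, Au³⁺/Au is reduced (cathode) and Tl⁺/Tl is oxidised (anode), so E°cell = (+1.54) − (-0.30) = +1.84 V.
Balancing electrons gives n = 3.
ΔG° = −nFE° = −(3)(96485)(+1.84) = -532,597 J = -532.6 kJ.

-532.6 kJ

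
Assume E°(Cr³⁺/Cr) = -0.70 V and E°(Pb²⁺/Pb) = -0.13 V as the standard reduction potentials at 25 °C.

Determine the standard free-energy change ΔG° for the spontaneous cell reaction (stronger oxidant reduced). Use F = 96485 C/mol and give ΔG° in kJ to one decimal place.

-330.0 kJ

Pb²⁺/Pb (E° = -0.13 V) is the cathode; Cr³⁺/Cr (E° = -0.70 V) is the anode, so E°cell = +0.57 V.
Balancing electrons gives n = 6 (lcm of 2 and 3).
ΔG° = −nFE° = −(6)(96485)(+0.57) = -329,979 J = -330.0 kJ.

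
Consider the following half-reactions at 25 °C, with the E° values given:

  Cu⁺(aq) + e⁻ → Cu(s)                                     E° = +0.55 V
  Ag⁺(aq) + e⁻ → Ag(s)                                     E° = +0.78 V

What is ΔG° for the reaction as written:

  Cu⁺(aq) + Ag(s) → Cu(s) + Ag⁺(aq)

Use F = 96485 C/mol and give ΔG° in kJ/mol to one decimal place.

As written, Cu⁺/Cu is reduced (cathode) and Ag⁺/Ag is oxidised (anode), so E°cell = (+0.55) − (+0.78) = -0.23 V.
Balancing electrons gives n = 1.
ΔG° = −nFE° = −(1)(96485)(-0.23) = 22,192 J = +22.2 kJ/mol.

+22.2 kJ/mol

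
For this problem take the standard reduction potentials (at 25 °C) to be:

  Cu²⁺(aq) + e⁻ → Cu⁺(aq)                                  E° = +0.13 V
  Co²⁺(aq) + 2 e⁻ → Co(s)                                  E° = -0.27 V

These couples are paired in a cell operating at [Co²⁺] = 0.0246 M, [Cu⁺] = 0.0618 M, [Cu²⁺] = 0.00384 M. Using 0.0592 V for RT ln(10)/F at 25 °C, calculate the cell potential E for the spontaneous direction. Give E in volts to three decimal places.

Cu²⁺/Cu⁺ is the cathode (higher E°), Co²⁺/Co the anode: E°cell = +0.13 − (-0.27) = +0.40 V, n = 2.
Overall: 2 Cu²⁺(aq) + Co(s) → 2 Cu⁺(aq) + Co²⁺(aq)
Q = [Cu⁺]^2·[Co²⁺] / ([Cu²⁺]^2); log Q = 0.804.
E = E° − (0.0592/n) log Q = +0.40 − (0.0592/2)(0.804) = +0.376 V.

+0.376 V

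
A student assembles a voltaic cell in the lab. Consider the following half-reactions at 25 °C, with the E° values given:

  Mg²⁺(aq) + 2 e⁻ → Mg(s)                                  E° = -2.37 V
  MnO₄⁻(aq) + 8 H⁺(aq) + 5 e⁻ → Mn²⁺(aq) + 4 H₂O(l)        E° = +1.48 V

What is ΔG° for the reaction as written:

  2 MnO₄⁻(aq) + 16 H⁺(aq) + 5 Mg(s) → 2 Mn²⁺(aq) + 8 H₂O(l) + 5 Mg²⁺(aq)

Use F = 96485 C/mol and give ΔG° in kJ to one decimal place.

-3714.7 kJ

As written, MnO₄⁻/Mn²⁺ is reduced (cathode) and Mg²⁺/Mg is oxidised (anode), so E°cell = (+1.48) − (-2.37) = +3.85 V.
Balancing electrons gives n = 10.
ΔG° = −nFE° = −(10)(96485)(+3.85) = -3,714,672 J = -3714.7 kJ.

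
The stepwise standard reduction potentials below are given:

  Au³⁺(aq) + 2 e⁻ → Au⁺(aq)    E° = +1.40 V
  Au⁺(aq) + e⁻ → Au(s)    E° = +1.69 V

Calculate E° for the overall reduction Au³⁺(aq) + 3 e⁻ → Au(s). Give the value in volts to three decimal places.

+1.497 V

Adding the free-energy changes (−nFE°) of the two steps gives −n₃FE°₃ = −n₁FE°₁ − n₂FE°₂.
E°₃ = (2×+1.40 + 1×+1.69) / 3 = (+4.490) / 3 = +1.497 V.
Simply averaging or adding the two E° values would be wrong; the electron-weighted sum is required.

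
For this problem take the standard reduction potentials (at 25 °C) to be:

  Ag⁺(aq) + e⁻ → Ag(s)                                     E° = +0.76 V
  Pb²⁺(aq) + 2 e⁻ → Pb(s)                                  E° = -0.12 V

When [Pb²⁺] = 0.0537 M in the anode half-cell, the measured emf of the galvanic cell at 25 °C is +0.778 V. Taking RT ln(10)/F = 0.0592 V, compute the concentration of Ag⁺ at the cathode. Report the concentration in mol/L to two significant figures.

0.0044 M

Ag⁺/Ag is the cathode, Pb²⁺/Pb the anode: E°cell = +0.88 V, n = 2.
Overall reaction: 2 Ag⁺(aq) + Pb(s) → 2 Ag(s) + Pb²⁺(aq); Q = [Pb²⁺]^1/[Ag⁺]^2.
From E = E° − (0.0592/n) log Q: log Q = (E° − E)·n/0.0592 = (+0.88 − (+0.778))·2/0.0592 = 3.4459.
So 2·log[Ag⁺] = 1·log(0.0537) − log Q = -1.2700 − (3.4459) = -4.7159; log[Ag⁺] = -4.7159 / 2 = -2.3580; [Ag⁺] = 10^(-2.3580) ≈ 0.0044 M.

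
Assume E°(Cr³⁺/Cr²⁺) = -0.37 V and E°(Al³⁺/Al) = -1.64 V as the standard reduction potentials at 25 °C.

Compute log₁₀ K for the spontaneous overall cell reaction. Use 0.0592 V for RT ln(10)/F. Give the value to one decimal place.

Cathode: Cr³⁺/Cr²⁺; anode: Al³⁺/Al. E°cell = +1.27 V, n = 3.
log K = nE°cell / 0.0592 = (3)(+1.27) / 0.0592 = 64.4.

64.4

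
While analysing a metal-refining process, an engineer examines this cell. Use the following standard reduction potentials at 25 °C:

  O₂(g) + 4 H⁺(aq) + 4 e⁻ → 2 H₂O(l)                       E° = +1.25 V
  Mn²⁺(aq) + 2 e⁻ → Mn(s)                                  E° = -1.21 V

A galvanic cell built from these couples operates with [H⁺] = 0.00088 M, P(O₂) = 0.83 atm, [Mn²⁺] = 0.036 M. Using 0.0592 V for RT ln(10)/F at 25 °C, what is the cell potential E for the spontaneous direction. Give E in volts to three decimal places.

+2.321 V

O₂/H₂O is the cathode (higher E°), Mn²⁺/Mn the anode: E°cell = +1.25 − (-1.21) = +2.46 V, n = 4.
Overall: O₂(g) + 4 H⁺(aq) + 2 Mn(s) → 2 H₂O(l) + 2 Mn²⁺(aq)
Q = [Mn²⁺]^2 / (P(O₂)·[H⁺]^4); log Q = 9.416.
E = E° − (0.0592/n) log Q = +2.46 − (0.0592/4)(9.416) = +2.321 V.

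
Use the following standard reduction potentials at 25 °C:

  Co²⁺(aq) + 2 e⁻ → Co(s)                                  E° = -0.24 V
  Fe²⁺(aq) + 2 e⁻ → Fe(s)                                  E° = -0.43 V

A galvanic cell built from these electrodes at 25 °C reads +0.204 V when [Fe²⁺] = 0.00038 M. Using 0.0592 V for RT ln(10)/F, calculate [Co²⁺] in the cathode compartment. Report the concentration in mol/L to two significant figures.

0.0011 M

Co²⁺/Co is the cathode, Fe²⁺/Fe the anode: E°cell = +0.19 V, n = 2.
Overall reaction: Co²⁺(aq) + Fe(s) → Co(s) + Fe²⁺(aq); Q = [Fe²⁺]^1/[Co²⁺]^1.
From E = E° − (0.0592/n) log Q: log Q = (E° − E)·n/0.0592 = (+0.19 − (+0.204))·2/0.0592 = -0.4730.
So 1·log[Co²⁺] = 1·log(0.00038) − log Q = -3.4202 − (-0.4730) = -2.9472; [Co²⁺] = 10^(-2.9472) ≈ 0.0011 M.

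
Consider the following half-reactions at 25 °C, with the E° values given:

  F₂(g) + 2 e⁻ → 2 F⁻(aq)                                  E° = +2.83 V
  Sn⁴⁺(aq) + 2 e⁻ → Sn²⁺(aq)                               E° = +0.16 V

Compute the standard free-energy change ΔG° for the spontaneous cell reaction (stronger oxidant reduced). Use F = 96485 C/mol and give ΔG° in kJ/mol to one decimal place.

F₂/F⁻ (E° = +2.83 V) is the cathode; Sn⁴⁺/Sn²⁺ (E° = +0.16 V) is the anode, so E°cell = +2.67 V.
Balancing electrons gives n = 2 (lcm of 2 and 2).
ΔG° = −nFE° = −(2)(96485)(+2.67) = -515,230 J = -515.2 kJ/mol.

-515.2 kJ/mol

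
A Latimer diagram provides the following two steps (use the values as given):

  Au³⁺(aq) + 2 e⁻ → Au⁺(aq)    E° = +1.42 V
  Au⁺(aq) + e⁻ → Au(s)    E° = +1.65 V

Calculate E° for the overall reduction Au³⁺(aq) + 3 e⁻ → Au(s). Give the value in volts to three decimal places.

Standard free energies of sequential steps add: ΔG°₃ = ΔG°₁ + ΔG°₂, so n₃E°₃ = n₁E°₁ + n₂E°₂.
E°₃ = (2×+1.42 + 1×+1.65) / 3 = (+4.490) / 3 = +1.497 V.

+1.497 V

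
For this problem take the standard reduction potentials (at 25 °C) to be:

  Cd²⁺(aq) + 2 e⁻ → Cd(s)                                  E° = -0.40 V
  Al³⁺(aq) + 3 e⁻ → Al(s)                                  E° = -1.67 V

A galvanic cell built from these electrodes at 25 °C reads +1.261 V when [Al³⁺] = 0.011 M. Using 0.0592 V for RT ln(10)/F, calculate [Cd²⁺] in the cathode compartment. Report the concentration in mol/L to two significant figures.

Cd²⁺/Cd is the cathode, Al³⁺/Al the anode: E°cell = +1.27 V, n = 6.
Overall reaction: 3 Cd²⁺(aq) + 2 Al(s) → 3 Cd(s) + 2 Al³⁺(aq); Q = [Al³⁺]^2/[Cd²⁺]^3.
From E = E° − (0.0592/n) log Q: log Q = (E° − E)·n/0.0592 = (+1.27 − (+1.261))·6/0.0592 = 0.9122.
So 3·log[Cd²⁺] = 2·log(0.011) − log Q = -3.9172 − (0.9122) = -4.8294; log[Cd²⁺] = -4.8294 / 3 = -1.6098; [Cd²⁺] = 10^(-1.6098) ≈ 0.025 M.

0.025 M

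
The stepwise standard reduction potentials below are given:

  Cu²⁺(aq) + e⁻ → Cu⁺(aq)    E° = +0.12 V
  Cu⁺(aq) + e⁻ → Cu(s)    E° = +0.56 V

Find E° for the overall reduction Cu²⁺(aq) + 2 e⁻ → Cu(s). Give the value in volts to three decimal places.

+0.340 V

Adding the free-energy changes (−nFE°) of the two steps gives −n₃FE°₃ = −n₁FE°₁ − n₂FE°₂.
E°₃ = (1×+0.12 + 1×+0.56) / 2 = (+0.680) / 2 = +0.340 V.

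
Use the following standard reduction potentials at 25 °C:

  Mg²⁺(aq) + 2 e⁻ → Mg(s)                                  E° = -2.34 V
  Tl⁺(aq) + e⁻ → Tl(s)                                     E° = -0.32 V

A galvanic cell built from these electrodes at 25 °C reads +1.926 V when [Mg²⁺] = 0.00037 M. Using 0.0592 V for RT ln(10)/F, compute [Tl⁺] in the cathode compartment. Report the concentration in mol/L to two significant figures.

Tl⁺/Tl is the cathode, Mg²⁺/Mg the anode: E°cell = +2.02 V, n = 2.
Overall reaction: 2 Tl⁺(aq) + Mg(s) → 2 Tl(s) + Mg²⁺(aq); Q = [Mg²⁺]^1/[Tl⁺]^2.
From E = E° − (0.0592/n) log Q: log Q = (E° − E)·n/0.0592 = (+2.02 − (+1.926))·2/0.0592 = 3.1757.
So 2·log[Tl⁺] = 1·log(0.00037) − log Q = -3.4318 − (3.1757) = -6.6075; log[Tl⁺] = -6.6075 / 2 = -3.3037; [Tl⁺] = 10^(-3.3037) ≈ 0.00050 M.

0.00050 M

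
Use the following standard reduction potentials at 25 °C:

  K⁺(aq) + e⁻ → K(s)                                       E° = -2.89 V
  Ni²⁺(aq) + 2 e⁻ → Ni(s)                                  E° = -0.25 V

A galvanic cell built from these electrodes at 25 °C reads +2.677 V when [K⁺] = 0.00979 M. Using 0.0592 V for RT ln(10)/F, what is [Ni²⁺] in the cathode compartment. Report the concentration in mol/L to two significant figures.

Ni²⁺/Ni is the cathode, K⁺/K the anode: E°cell = +2.64 V, n = 2.
Overall reaction: Ni²⁺(aq) + 2 K(s) → Ni(s) + 2 K⁺(aq); Q = [K⁺]^2/[Ni²⁺]^1.
From E = E° − (0.0592/n) log Q: log Q = (E° − E)·n/0.0592 = (+2.64 − (+2.677))·2/0.0592 = -1.2500.
So 1·log[Ni²⁺] = 2·log(0.00979) − log Q = -4.0184 − (-1.2500) = -2.7684; [Ni²⁺] = 10^(-2.7684) ≈ 0.0017 M.

0.0017 M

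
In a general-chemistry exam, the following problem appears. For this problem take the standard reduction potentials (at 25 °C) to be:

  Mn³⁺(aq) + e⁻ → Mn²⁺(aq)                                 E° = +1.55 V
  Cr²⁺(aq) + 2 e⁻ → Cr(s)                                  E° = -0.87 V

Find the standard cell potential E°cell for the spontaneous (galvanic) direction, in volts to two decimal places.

The Mn³⁺/Mn²⁺ couple has the higher reduction potential, so it is the cathode; Cr²⁺/Cr is oxidised at the anode.
E°cell = E°(cathode) − E°(anode) = (+1.55) − (-0.87) = +2.42 V.
Since E°cell > 0, the reaction is spontaneous under standard conditions.

+2.42 V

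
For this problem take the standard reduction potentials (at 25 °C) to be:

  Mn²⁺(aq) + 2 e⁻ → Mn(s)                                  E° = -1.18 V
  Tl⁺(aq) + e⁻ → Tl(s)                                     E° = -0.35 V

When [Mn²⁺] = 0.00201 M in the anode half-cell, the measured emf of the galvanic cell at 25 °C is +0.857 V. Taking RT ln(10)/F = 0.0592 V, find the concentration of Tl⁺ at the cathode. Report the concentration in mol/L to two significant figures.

0.13 M

Tl⁺/Tl is the cathode, Mn²⁺/Mn the anode: E°cell = +0.83 V, n = 2.
Overall reaction: 2 Tl⁺(aq) + Mn(s) → 2 Tl(s) + Mn²⁺(aq); Q = [Mn²⁺]^1/[Tl⁺]^2.
From E = E° − (0.0592/n) log Q: log Q = (E° − E)·n/0.0592 = (+0.83 − (+0.857))·2/0.0592 = -0.9122.
So 2·log[Tl⁺] = 1·log(0.00201) − log Q = -2.6968 − (-0.9122) = -1.7846; log[Tl⁺] = -1.7846 / 2 = -0.8923; [Tl⁺] = 10^(-0.8923) ≈ 0.13 M.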